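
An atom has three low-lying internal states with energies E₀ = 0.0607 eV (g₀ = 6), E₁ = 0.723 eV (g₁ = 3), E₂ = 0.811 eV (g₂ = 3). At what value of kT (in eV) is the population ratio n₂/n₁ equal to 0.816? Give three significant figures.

n₂/n₁ = (g₂/g₁) exp[−(E₂−E₁)/kT] = 0.816.
⇒ (E₂−E₁)/kT = ln((3/3)/0.816) = ln(1.2255) = 0.20335.
kT = 0.088 eV / 0.20335 = 0.433 eV.

0.433 eV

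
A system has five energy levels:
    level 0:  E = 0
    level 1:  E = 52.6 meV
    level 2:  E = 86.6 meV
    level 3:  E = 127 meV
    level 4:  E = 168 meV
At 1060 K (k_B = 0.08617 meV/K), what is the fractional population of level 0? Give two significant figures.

0.42

k_BT = 0.08617 × 1060 K = 91.34 meV.
Eᵢ/kT = 0, 0.5759, 0.9481, 1.390, 1.839.
Z = Σ e^(−Eᵢ/kT) = e^(−0) + e^(−0.5759) + e^(−0.9481) + e^(−1.390) + e^(−1.839) = 1.000 + 0.5622 + 0.3875 + 0.2491 + 0.1590 = 2.358.
P₀ = e^(−E₀/kT) / Z = 1.000/2.358 = 0.42.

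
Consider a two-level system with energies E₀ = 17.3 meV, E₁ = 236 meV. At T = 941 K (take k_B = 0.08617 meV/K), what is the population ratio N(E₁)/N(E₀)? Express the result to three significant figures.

k_BT = 0.08617 × 941 K = 81.086 meV.
n₁/n₀ = exp[−(E₁−E₀)/kT] = exp(−(218.7 meV)/(81.086 meV)) = exp(-2.6971) = 0.0674.

0.0674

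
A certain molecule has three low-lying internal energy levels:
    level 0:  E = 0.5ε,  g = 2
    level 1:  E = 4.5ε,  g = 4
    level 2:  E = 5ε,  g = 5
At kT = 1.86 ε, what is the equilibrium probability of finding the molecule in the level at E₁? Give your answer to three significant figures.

0.160

Eᵢ/kT = 0.26882, 2.4194, 2.6882.
Z = Σ gᵢe^(−Eᵢ/kT) = 2·e^(−0.26882) + 4·e^(−2.4194) + 5·e^(−2.6882) = 1.5286 + 0.35590 + 0.34002 = 2.2245.
P₁ = g₁ e^(−E₁/kT) / Z = 0.35590/2.2245 = 0.160.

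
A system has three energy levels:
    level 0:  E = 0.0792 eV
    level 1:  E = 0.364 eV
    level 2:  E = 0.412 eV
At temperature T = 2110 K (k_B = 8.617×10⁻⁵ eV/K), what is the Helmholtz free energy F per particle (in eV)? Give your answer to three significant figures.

0.0221 eV

k_BT = 8.617×10⁻⁵ × 2110 K = 0.18182 eV.
Eᵢ/kT = 0.43560, 2.0020, 2.2660.
Z = Σ e^(−Eᵢ/kT) = e^(−0.43560) + e^(−2.0020) + e^(−2.2660) = 0.64688 + 0.13506 + 0.10373 = 0.88567.
F = −kT ln Z = −0.18182 × ln(0.88567) = −0.18182 × -0.12141 = 0.0221 eV.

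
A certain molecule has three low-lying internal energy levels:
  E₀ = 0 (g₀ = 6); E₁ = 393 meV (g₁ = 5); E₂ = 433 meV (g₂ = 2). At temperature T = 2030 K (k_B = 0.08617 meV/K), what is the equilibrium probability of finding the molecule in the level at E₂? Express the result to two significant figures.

0.025

k_BT = 0.08617 × 2030 K = 174.9 meV.
Eᵢ/kT = 0, 2.247, 2.476.
Z = Σ gᵢe^(−Eᵢ/kT) = 6·e^(−0) + 5·e^(−2.247) + 2·e^(−2.476) = 6.000 + 0.5286 + 0.1682 = 6.697.
P₂ = g₂ e^(−E₂/kT) / Z = 0.1682/6.697 = 0.025.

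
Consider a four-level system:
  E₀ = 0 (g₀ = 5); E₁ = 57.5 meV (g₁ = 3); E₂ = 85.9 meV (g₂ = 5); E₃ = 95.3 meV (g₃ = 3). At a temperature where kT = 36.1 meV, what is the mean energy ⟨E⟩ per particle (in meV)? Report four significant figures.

15.15 meV

Eᵢ/kT = 0, 1.59280, 2.37950, 2.63989.
Z = Σ gᵢe^(−Eᵢ/kT) = 5·e^(−0) + 3·e^(−1.59280) + 5·e^(−2.37950) + 3·e^(−2.63989) = 5.00000 + 0.610066 + 0.462984 + 0.214107 = 6.28716.
⟨E⟩ = Σ Eᵢ gᵢe^(−Eᵢ/kT) / Z = (0·5.00000 + 57.5·0.610066 + 85.9·0.462984 + 95.3·0.214107) / 6.28716 = 15.15 meV.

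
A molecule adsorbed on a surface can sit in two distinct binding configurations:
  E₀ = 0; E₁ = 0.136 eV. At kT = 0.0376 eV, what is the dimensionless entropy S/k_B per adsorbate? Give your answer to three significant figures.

0.121

Eᵢ/kT = 0, 3.6170.
Z = Σ e^(−Eᵢ/kT) = e^(−0) + e^(−3.6170) = 1.0000 + 0.026863 = 1.0269.
⟨E⟩ = Σ EᵢPᵢ = 0.0035577 eV.
S/k_B = ln Z + ⟨E⟩/kT = ln(1.0269) + 0.0035577/0.0376 = 0.026545 + 0.094620 = 0.121.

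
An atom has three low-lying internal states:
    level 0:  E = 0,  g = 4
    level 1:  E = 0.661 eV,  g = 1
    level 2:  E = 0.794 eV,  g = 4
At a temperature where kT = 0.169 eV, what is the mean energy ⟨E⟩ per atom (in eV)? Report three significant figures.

Eᵢ/kT = 0, 3.9112, 4.6982.
Z = Σ gᵢe^(−Eᵢ/kT) = 4·e^(−0) + 1·e^(−3.9112) + 4·e^(−4.6982) = 4.0000 + 0.020016 + 0.036447 = 4.0565.
⟨E⟩ = Σ Eᵢ gᵢe^(−Eᵢ/kT) / Z = (0·4.0000 + 0.661·0.020016 + 0.794·0.036447) / 4.0565 = 0.0104 eV.

0.0104 eV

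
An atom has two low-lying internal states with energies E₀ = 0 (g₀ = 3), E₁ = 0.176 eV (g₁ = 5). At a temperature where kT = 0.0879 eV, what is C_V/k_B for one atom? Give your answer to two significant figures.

Eᵢ/kT = 0, 2.002.
Z = Σ gᵢe^(−Eᵢ/kT) = 3·e^(−0) + 5·e^(−2.002) = 3.000 + 0.6753 = 3.675.
⟨E⟩ = 0.03234 eV, ⟨E²⟩ = 0.005692 eV².
C_V/k_B = (⟨E²⟩ − ⟨E⟩²)/(kT)² = (0.005692 − 0.001046)/0.007726 = 0.60.

0.60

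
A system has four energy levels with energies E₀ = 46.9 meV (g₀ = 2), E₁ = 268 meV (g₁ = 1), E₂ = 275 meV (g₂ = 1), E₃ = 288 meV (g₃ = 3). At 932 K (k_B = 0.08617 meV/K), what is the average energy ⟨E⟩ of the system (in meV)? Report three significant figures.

k_BT = 0.08617 × 932 K = 80.310 meV.
Eᵢ/kT = 0.58399, 3.3371, 3.4242, 3.5861.
Z = Σ gᵢe^(−Eᵢ/kT) = 2·e^(−0.58399) + 1·e^(−3.3371) + 1·e^(−3.4242) + 3·e^(−3.5861) = 1.1153 + 0.035540 + 0.032575 + 0.083119 = 1.2665.
⟨E⟩ = Σ Eᵢ gᵢe^(−Eᵢ/kT) / Z = (46.9·1.1153 + 268·0.035540 + 275·0.032575 + 288·0.083119) / 1.2665 = 74.8 meV.

74.8 meV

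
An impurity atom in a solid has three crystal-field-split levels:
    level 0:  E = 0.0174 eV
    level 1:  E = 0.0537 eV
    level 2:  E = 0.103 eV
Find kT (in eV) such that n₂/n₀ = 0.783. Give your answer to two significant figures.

n₂/n₀ = exp[−(E₂−E₀)/kT] = 0.783.
⇒ (E₂−E₀)/kT = ln(1/0.783) = ln(1.277) = 0.2445.
kT = 0.0856 eV / 0.2445 = 0.35 eV.

0.35 eV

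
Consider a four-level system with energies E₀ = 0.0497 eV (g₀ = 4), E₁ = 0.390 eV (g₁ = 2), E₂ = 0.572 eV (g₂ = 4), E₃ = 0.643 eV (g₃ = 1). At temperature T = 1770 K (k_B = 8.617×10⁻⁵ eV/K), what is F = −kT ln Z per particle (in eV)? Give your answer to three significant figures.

k_BT = 8.617×10⁻⁵ × 1770 K = 0.15252 eV.
Eᵢ/kT = 0.32586, 2.5570, 3.7503, 4.2158.
Z = Σ gᵢe^(−Eᵢ/kT) = 4·e^(−0.32586) + 2·e^(−2.5570) + 4·e^(−3.7503) + 1·e^(−4.2158) = 2.8876 + 0.15507 + 0.094043 + 0.014761 = 3.1515.
F = −kT ln Z = −0.15252 × ln(3.1515) = −0.15252 × 1.1479 = -0.175 eV.

-0.175 eV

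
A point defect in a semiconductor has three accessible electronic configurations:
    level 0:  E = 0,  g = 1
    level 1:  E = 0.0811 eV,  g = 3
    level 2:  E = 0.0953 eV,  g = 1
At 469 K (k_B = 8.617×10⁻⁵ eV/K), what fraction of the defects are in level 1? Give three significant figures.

k_BT = 8.617×10⁻⁵ × 469 K = 0.040414 eV.
Eᵢ/kT = 0, 2.0067, 2.3581.
Z = Σ gᵢe^(−Eᵢ/kT) = 1·e^(−0) + 3·e^(−2.0067) + 1·e^(−2.3581) = 1.0000 + 0.40329 + 0.094600 = 1.4979.
P₁ = g₁ e^(−E₁/kT) / Z = 0.40329/1.4979 = 0.269.

0.269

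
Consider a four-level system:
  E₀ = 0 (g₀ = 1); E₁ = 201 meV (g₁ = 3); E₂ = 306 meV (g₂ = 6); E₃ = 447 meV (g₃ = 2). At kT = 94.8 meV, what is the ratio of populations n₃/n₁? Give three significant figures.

0.0498

n₃/n₁ = (g₃/g₁) exp[−(E₃−E₁)/kT] = (2/3) × exp(−(246 meV)/(94.8 meV)) = (2/3) × exp(-2.5949) = 0.0498.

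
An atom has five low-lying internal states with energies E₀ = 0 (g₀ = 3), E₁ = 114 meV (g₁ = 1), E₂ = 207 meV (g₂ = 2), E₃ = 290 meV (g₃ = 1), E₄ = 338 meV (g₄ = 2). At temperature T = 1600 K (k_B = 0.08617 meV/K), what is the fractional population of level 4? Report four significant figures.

0.04125

k_BT = 0.08617 × 1600 K = 137.872 meV.
Eᵢ/kT = 0, 0.826854, 1.50139, 2.10340, 2.45155.
Z = Σ gᵢe^(−Eᵢ/kT) = 3·e^(−0) + 1·e^(−0.826854) + 2·e^(−1.50139) + 1·e^(−2.10340) + 2·e^(−2.45155) = 3.00000 + 0.437423 + 0.445640 + 0.122041 + 0.172320 = 4.17742.
P₄ = g₄ e^(−E₄/kT) / Z = 0.172320/4.17742 = 0.04125.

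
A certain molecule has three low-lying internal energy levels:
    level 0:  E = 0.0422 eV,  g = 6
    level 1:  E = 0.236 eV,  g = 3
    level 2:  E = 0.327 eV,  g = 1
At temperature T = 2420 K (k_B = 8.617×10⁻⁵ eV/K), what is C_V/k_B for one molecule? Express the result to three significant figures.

0.164

k_BT = 8.617×10⁻⁵ × 2420 K = 0.20853 eV.
Eᵢ/kT = 0.20237, 1.1317, 1.5681.
Z = Σ gᵢe^(−Eᵢ/kT) = 6·e^(−0.20237) + 3·e^(−1.1317) + 1·e^(−1.5681) = 4.9008 + 0.96745 + 0.20844 = 6.0767.
⟨E⟩ = 0.082823 eV, ⟨E²⟩ = 0.013971 eV².
C_V/k_B = (⟨E²⟩ − ⟨E⟩²)/(kT)² = (0.013971 − 0.0068596)/0.043485 = 0.164.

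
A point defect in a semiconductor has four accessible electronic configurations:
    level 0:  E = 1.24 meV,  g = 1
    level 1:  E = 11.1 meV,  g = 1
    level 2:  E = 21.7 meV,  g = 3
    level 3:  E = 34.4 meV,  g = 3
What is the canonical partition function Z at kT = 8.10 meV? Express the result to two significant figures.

Eᵢ/kT = 0.1531, 1.370, 2.679, 4.247.
Z = Σ gᵢe^(−Eᵢ/kT) = 1·e^(−0.1531) + 1·e^(−1.370) + 3·e^(−2.679) + 3·e^(−4.247) = 0.8580 + 0.2541 + 0.2059 + 0.04292 = 1.361.

Z = 1.4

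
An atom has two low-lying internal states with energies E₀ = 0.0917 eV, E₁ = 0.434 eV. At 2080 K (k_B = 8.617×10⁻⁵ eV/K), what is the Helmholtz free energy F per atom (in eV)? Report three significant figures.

0.0669 eV

k_BT = 8.617×10⁻⁵ × 2080 K = 0.17923 eV.
Eᵢ/kT = 0.51163, 2.4215.
Z = Σ e^(−Eᵢ/kT) = e^(−0.51163) + e^(−2.4215) = 0.59952 + 0.088788 = 0.68831.
F = −kT ln Z = −0.17923 × ln(0.68831) = −0.17923 × -0.37352 = 0.0669 eV.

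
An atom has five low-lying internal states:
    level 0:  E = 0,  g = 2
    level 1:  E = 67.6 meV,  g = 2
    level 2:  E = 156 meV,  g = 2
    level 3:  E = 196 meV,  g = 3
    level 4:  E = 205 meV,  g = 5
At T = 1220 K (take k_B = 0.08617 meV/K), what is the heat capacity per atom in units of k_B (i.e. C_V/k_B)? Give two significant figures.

0.64

k_BT = 0.08617 × 1220 K = 105.1 meV.
Eᵢ/kT = 0, 0.6432, 1.484, 1.865, 1.951.
Z = Σ gᵢe^(−Eᵢ/kT) = 2·e^(−0) + 2·e^(−0.6432) + 2·e^(−1.484) + 3·e^(−1.865) + 5·e^(−1.951) = 2.000 + 1.051 + 0.4535 + 0.4647 + 0.7107 = 4.680.
⟨E⟩ = 80.89 meV, ⟨E²⟩ = 13580 meV².
C_V/k_B = (⟨E²⟩ − ⟨E⟩²)/(kT)² = (13580 − 6543)/11050 = 0.64.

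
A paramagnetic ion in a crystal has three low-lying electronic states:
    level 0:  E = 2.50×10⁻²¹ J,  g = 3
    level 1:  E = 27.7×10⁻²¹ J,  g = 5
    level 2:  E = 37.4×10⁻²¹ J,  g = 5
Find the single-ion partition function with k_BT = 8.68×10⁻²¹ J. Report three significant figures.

Eᵢ/kT = 0.28802, 3.1912, 4.3088.
Z = Σ gᵢe^(−Eᵢ/kT) = 3·e^(−0.28802) + 5·e^(−3.1912) + 5·e^(−4.3088) = 2.2492 + 0.20561 + 0.067248 = 2.5221.

Z = 2.52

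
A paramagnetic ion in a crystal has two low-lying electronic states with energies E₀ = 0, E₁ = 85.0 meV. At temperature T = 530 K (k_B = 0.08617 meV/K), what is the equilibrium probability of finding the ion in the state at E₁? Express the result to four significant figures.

k_BT = 0.08617 × 530 K = 45.6701 meV.
Eᵢ/kT = 0, 1.86117.
Z = Σ e^(−Eᵢ/kT) = e^(−0) + e^(−1.86117) = 1.00000 + 0.155491 = 1.15549.
P₁ = e^(−E₁/kT) / Z = 0.155491/1.15549 = 0.1346.

0.1346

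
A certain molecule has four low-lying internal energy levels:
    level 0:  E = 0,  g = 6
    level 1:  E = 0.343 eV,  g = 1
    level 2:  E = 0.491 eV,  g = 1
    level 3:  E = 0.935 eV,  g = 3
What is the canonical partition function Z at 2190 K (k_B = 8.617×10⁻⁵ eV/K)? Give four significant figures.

k_BT = 8.617×10⁻⁵ × 2190 K = 0.188712 eV.
Eᵢ/kT = 0, 1.81758, 2.60185, 4.95464.
Z = Σ gᵢe^(−Eᵢ/kT) = 6·e^(−0) + 1·e^(−1.81758) + 1·e^(−2.60185) + 3·e^(−4.95464) = 6.00000 + 0.162418 + 0.0741363 + 0.0211519 = 6.25771.

Z = 6.258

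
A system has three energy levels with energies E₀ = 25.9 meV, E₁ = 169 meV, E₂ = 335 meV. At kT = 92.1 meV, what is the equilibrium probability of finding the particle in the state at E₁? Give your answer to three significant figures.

0.170

Eᵢ/kT = 0.28122, 1.8350, 3.6374.
Z = Σ e^(−Eᵢ/kT) = e^(−0.28122) + e^(−1.8350) + e^(−3.6374) = 0.75486 + 0.15961 + 0.026321 = 0.94079.
P₁ = e^(−E₁/kT) / Z = 0.15961/0.94079 = 0.170.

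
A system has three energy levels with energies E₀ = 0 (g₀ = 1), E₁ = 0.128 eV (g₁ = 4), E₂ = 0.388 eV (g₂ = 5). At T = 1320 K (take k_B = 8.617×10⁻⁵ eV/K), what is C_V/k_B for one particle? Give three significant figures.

k_BT = 8.617×10⁻⁵ × 1320 K = 0.11374 eV.
Eᵢ/kT = 0, 1.1254, 3.4113.
Z = Σ gᵢe^(−Eᵢ/kT) = 1·e^(−0) + 4·e^(−1.1254) + 5·e^(−3.4113) = 1.0000 + 1.2981 + 0.16499 = 2.4631.
⟨E⟩ = 0.093448 eV, ⟨E²⟩ = 0.018719 eV².
C_V/k_B = (⟨E²⟩ − ⟨E⟩²)/(kT)² = (0.018719 − 0.0087325)/0.012937 = 0.772.

0.772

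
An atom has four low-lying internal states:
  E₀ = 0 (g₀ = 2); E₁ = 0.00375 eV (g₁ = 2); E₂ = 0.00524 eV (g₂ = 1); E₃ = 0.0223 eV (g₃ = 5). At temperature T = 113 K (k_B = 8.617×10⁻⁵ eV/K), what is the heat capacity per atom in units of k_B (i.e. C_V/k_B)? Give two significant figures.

0.48

k_BT = 8.617×10⁻⁵ × 113 K = 0.009737 eV.
Eᵢ/kT = 0, 0.3851, 0.5382, 2.290.
Z = Σ gᵢe^(−Eᵢ/kT) = 2·e^(−0) + 2·e^(−0.3851) + 1·e^(−0.5382) + 5·e^(−2.290) = 2.000 + 1.361 + 0.5838 + 0.5063 = 4.451.
⟨E⟩ = 0.004371 eV, ⟨E²⟩ = 0.00006447 eV².
C_V/k_B = (⟨E²⟩ − ⟨E⟩²)/(kT)² = (0.00006447 − 0.00001911)/0.00009481 = 0.48.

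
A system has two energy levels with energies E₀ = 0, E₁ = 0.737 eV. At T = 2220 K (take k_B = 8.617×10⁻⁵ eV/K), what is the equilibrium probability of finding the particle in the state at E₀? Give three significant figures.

0.979

k_BT = 8.617×10⁻⁵ × 2220 K = 0.19130 eV.
Eᵢ/kT = 0, 3.8526.
Z = Σ e^(−Eᵢ/kT) = e^(−0) + e^(−3.8526) = 1.0000 + 0.021224 = 1.0212.
P₀ = e^(−E₀/kT) / Z = 1.0000/1.0212 = 0.979.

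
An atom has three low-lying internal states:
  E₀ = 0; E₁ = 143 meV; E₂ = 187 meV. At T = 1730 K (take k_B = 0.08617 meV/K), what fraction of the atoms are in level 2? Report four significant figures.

0.1710

k_BT = 0.08617 × 1730 K = 149.074 meV.
Eᵢ/kT = 0, 0.959255, 1.25441.
Z = Σ e^(−Eᵢ/kT) = e^(−0) + e^(−0.959255) + e^(−1.25441) = 1.00000 + 0.383178 + 0.285244 = 1.66842.
P₂ = e^(−E₂/kT) / Z = 0.285244/1.66842 = 0.1710.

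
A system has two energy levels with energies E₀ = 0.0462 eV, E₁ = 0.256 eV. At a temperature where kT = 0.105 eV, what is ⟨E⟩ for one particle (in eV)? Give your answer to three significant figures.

Eᵢ/kT = 0.44000, 2.4381.
Z = Σ e^(−Eᵢ/kT) = e^(−0.44000) + e^(−2.4381) = 0.64404 + 0.087327 = 0.73137.
⟨E⟩ = Σ Eᵢ e^(−Eᵢ/kT) / Z = (0.0462·0.64404 + 0.256·0.087327) / 0.73137 = 0.0713 eV.

0.0713 eV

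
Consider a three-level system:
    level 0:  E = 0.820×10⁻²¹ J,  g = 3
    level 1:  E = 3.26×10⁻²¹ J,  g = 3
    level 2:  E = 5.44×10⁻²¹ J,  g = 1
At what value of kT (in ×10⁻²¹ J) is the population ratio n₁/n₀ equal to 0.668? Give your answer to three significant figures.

6.05 ×10⁻²¹ J

n₁/n₀ = (g₁/g₀) exp[−(E₁−E₀)/kT] = 0.668.
⇒ (E₁−E₀)/kT = ln((3/3)/0.668) = ln(1.4970) = 0.40346.
kT = 2.440 ×10⁻²¹ J / 0.40346 = 6.05 ×10⁻²¹ J.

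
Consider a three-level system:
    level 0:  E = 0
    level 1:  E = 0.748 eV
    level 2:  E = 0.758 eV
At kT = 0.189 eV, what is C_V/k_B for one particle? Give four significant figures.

Eᵢ/kT = 0, 3.95767, 4.01058.
Z = Σ e^(−Eᵢ/kT) = e^(−0) + e^(−3.95767) + e^(−4.01058) = 1.00000 + 0.0191076 + 0.0181229 = 1.03723.
⟨E⟩ = 0.0270236 eV, ⟨E²⟩ = 0.0203461 eV².
C_V/k_B = (⟨E²⟩ − ⟨E⟩²)/(kT)² = (0.0203461 − 0.000730275)/0.0357210 = 0.5491.

0.5491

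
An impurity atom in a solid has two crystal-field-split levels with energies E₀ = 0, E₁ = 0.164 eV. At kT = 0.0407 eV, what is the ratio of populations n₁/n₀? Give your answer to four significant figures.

n₁/n₀ = exp[−(E₁−E₀)/kT] = exp(−(0.164 eV)/(0.0407 eV)) = exp(-4.02948) = 0.01778.

0.01778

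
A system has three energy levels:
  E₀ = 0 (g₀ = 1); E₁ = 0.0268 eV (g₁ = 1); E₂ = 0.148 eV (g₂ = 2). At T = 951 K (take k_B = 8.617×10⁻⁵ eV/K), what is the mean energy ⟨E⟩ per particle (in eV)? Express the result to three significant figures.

0.0332 eV

k_BT = 8.617×10⁻⁵ × 951 K = 0.081948 eV.
Eᵢ/kT = 0, 0.32704, 1.8060.
Z = Σ gᵢe^(−Eᵢ/kT) = 1·e^(−0) + 1·e^(−0.32704) + 2·e^(−1.8060) = 1.0000 + 0.72105 + 0.32862 = 2.0497.
⟨E⟩ = Σ Eᵢ gᵢe^(−Eᵢ/kT) / Z = (0·1.0000 + 0.0268·0.72105 + 0.148·0.32862) / 2.0497 = 0.0332 eV.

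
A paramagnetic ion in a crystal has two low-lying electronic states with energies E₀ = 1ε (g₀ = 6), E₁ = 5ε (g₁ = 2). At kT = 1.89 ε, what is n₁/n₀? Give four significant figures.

0.04015

n₁/n₀ = (g₁/g₀) exp[−(E₁−E₀)/kT] = (2/6) × exp(−(4ε)/(1.89ε)) = (2/6) × exp(-2.11640) = 0.04015.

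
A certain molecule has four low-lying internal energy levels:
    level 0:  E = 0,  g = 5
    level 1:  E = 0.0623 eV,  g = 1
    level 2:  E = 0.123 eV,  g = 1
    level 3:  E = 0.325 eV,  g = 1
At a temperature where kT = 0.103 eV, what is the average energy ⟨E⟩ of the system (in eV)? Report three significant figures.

0.0145 eV

Eᵢ/kT = 0, 0.60485, 1.1942, 3.1553.
Z = Σ gᵢe^(−Eᵢ/kT) = 5·e^(−0) + 1·e^(−0.60485) + 1·e^(−1.1942) + 1·e^(−3.1553) = 5.0000 + 0.54616 + 0.30295 + 0.042626 = 5.8917.
⟨E⟩ = Σ Eᵢ gᵢe^(−Eᵢ/kT) / Z = (0·5.0000 + 0.0623·0.54616 + 0.123·0.30295 + 0.325·0.042626) / 5.8917 = 0.0145 eV.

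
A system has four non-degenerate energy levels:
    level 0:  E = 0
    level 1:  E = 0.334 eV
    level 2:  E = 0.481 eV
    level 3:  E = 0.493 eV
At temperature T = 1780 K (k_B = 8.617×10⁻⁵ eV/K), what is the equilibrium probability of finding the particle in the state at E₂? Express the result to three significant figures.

0.0363

k_BT = 8.617×10⁻⁵ × 1780 K = 0.15338 eV.
Eᵢ/kT = 0, 2.1776, 3.1360, 3.2142.
Z = Σ e^(−Eᵢ/kT) = e^(−0) + e^(−2.1776) + e^(−3.1360) + e^(−3.2142) = 1.0000 + 0.11331 + 0.043456 + 0.040187 = 1.1970.
P₂ = e^(−E₂/kT) / Z = 0.043456/1.1970 = 0.0363.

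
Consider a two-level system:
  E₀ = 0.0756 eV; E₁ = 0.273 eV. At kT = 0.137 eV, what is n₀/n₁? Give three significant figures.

4.22

n₀/n₁ = exp[−(E₀−E₁)/kT] = exp(−(-0.1974 eV)/(0.137 eV)) = exp(1.4409) = 4.22.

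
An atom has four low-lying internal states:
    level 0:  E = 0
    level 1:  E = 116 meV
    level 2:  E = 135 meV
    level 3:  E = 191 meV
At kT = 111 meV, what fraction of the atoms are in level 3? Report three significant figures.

0.0979

Eᵢ/kT = 0, 1.0450, 1.2162, 1.7207.
Z = Σ e^(−Eᵢ/kT) = e^(−0) + e^(−1.0450) + e^(−1.2162) + e^(−1.7207) = 1.0000 + 0.35169 + 0.29635 + 0.17894 = 1.8270.
P₃ = e^(−E₃/kT) / Z = 0.17894/1.8270 = 0.0979.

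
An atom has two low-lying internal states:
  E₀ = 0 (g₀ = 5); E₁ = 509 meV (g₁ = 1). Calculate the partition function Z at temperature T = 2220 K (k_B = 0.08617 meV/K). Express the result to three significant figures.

Z = 5.07

k_BT = 0.08617 × 2220 K = 191.30 meV.
Eᵢ/kT = 0, 2.6607.
Z = Σ gᵢe^(−Eᵢ/kT) = 5·e^(−0) + 1·e^(−2.6607) = 5.0000 + 0.069899 = 5.0699.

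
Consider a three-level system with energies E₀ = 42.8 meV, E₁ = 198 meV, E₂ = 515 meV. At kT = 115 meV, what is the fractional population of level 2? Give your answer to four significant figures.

0.01291

Eᵢ/kT = 0.372174, 1.72174, 4.47826.
Z = Σ e^(−Eᵢ/kT) = e^(−0.372174) + e^(−1.72174) + e^(−4.47826) = 0.689234 + 0.178755 + 0.0113532 = 0.879342.
P₂ = e^(−E₂/kT) / Z = 0.0113532/0.879342 = 0.01291.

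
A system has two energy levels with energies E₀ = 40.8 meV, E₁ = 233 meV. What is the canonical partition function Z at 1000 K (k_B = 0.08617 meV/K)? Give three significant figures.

Z = 0.690

k_BT = 0.08617 × 1000 K = 86.170 meV.
Eᵢ/kT = 0.47348, 2.7040.
Z = Σ e^(−Eᵢ/kT) = e^(−0.47348) + e^(−2.7040) = 0.62283 + 0.066937 = 0.68977.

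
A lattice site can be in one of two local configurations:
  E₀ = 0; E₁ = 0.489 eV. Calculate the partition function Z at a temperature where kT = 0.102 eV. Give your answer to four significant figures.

Eᵢ/kT = 0, 4.79412.
Z = Σ e^(−Eᵢ/kT) = e^(−0) + e^(−4.79412) = 1.00000 + 0.00827828 = 1.00828.

Z = 1.008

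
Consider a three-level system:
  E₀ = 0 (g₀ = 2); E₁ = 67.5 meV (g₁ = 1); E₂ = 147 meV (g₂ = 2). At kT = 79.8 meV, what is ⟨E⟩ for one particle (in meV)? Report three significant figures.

27.5 meV

Eᵢ/kT = 0, 0.84586, 1.8421.
Z = Σ gᵢe^(−Eᵢ/kT) = 2·e^(−0) + 1·e^(−0.84586) + 2·e^(−1.8421) = 2.0000 + 0.42919 + 0.31697 = 2.7462.
⟨E⟩ = Σ Eᵢ gᵢe^(−Eᵢ/kT) / Z = (0·2.0000 + 67.5·0.42919 + 147·0.31697) / 2.7462 = 27.5 meV.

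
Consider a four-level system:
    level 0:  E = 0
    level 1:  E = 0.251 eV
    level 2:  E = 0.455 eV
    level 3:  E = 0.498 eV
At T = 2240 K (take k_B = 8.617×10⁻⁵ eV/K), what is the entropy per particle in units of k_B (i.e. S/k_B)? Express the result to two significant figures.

k_BT = 8.617×10⁻⁵ × 2240 K = 0.1930 eV.
Eᵢ/kT = 0, 1.301, 2.358, 2.580.
Z = Σ e^(−Eᵢ/kT) = e^(−0) + e^(−1.301) + e^(−2.358) + e^(−2.580) = 1.000 + 0.2723 + 0.09461 + 0.07577 = 1.443.
⟨E⟩ = Σ EᵢPᵢ = 0.1033 eV.
S/k_B = ln Z + ⟨E⟩/kT = ln(1.443) + 0.1033/0.1930 = 0.3667 + 0.5352 = 0.90.

0.90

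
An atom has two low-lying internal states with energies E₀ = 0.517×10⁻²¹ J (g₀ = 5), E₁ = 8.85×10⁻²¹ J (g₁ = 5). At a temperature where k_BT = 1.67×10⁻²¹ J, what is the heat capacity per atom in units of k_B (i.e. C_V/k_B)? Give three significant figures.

Eᵢ/kT = 0.30958, 5.2994.
Z = Σ gᵢe^(−Eᵢ/kT) = 5·e^(−0.30958) + 5·e^(−5.2994) = 3.6688 + 0.024973 = 3.6938.
⟨E⟩ = 0.57333, ⟨E²⟩ = 0.79500.
C_V/k_B = (⟨E²⟩ − ⟨E⟩²)/(kT)² = (0.79500 − 0.32871)/2.7889 = 0.167.

0.167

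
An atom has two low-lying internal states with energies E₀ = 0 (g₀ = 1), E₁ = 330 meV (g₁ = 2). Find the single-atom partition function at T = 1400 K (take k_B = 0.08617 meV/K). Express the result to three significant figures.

Z = 1.13

k_BT = 0.08617 × 1400 K = 120.64 meV.
Eᵢ/kT = 0, 2.7354.
Z = Σ gᵢe^(−Eᵢ/kT) = 1·e^(−0) + 2·e^(−2.7354) = 1.0000 + 0.12974 = 1.1297.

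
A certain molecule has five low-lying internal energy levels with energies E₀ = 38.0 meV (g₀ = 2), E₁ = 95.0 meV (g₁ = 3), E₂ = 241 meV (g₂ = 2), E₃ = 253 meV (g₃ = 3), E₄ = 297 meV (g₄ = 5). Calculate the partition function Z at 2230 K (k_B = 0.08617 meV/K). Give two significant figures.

k_BT = 0.08617 × 2230 K = 192.2 meV.
Eᵢ/kT = 0.1977, 0.4943, 1.254, 1.316, 1.545.
Z = Σ gᵢe^(−Eᵢ/kT) = 2·e^(−0.1977) + 3·e^(−0.4943) + 2·e^(−1.254) + 3·e^(−1.316) + 5·e^(−1.545) = 1.641 + 1.830 + 0.5707 + 0.8046 + 1.067 = 5.913.

Z = 5.9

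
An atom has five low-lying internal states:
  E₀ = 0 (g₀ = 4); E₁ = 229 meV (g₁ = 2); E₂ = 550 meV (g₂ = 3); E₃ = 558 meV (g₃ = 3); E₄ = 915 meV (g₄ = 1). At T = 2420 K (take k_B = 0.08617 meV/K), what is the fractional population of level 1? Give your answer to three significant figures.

k_BT = 0.08617 × 2420 K = 208.53 meV.
Eᵢ/kT = 0, 1.0982, 2.6375, 2.6759, 4.3879.
Z = Σ gᵢe^(−Eᵢ/kT) = 4·e^(−0) + 2·e^(−1.0982) + 3·e^(−2.6375) + 3·e^(−2.6759) + 1·e^(−4.3879) = 4.0000 + 0.66694 + 0.21462 + 0.20653 + 0.012427 = 5.1005.
P₁ = g₁ e^(−E₁/kT) / Z = 0.66694/5.1005 = 0.131.

0.131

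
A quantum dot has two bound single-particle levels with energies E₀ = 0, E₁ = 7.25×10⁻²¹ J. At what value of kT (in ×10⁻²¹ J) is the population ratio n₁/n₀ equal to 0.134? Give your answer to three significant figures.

n₁/n₀ = exp[−(E₁−E₀)/kT] = 0.134.
⇒ (E₁−E₀)/kT = ln(1/0.134) = ln(7.4627) = 2.0099.
kT = 7.25 ×10⁻²¹ J / 2.0099 = 3.61 ×10⁻²¹ J.

3.61 ×10⁻²¹ J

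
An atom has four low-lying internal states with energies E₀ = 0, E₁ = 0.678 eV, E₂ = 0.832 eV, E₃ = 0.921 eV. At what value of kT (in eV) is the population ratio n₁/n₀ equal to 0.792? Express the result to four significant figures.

2.907 eV

n₁/n₀ = exp[−(E₁−E₀)/kT] = 0.792.
⇒ (E₁−E₀)/kT = ln(1/0.792) = ln(1.26263) = 0.233197.
kT = 0.678 eV / 0.233197 = 2.907 eV.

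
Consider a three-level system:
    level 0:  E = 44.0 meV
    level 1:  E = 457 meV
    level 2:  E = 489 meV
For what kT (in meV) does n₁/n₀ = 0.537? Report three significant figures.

n₁/n₀ = exp[−(E₁−E₀)/kT] = 0.537.
⇒ (E₁−E₀)/kT = ln(1/0.537) = ln(1.8622) = 0.62176.
kT = 413.0 meV / 0.62176 = 664 meV.

664 meV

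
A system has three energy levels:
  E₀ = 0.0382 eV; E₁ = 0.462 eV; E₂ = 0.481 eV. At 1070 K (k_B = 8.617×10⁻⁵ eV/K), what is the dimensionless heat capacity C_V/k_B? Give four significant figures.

k_BT = 8.617×10⁻⁵ × 1070 K = 0.0922019 eV.
Eᵢ/kT = 0.414308, 5.01074, 5.21681.
Z = Σ e^(−Eᵢ/kT) = e^(−0.414308) + e^(−5.01074) + e^(−5.21681) = 0.660797 + 0.00666597 + 0.00542461 = 0.672888.
⟨E⟩ = 0.0459681 eV, ⟨E²⟩ = 0.00541266 eV².
C_V/k_B = (⟨E²⟩ − ⟨E⟩²)/(kT)² = (0.00541266 − 0.00211307)/0.00850119 = 0.3881.

0.3881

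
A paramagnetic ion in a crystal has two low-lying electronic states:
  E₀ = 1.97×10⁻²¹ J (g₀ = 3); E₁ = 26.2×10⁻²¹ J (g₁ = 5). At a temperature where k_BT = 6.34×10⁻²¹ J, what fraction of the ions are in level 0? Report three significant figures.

Eᵢ/kT = 0.31073, 4.1325.
Z = Σ gᵢe^(−Eᵢ/kT) = 3·e^(−0.31073) + 5·e^(−4.1325) = 2.1987 + 0.080214 = 2.2789.
P₀ = g₀ e^(−E₀/kT) / Z = 2.1987/2.2789 = 0.965.

0.965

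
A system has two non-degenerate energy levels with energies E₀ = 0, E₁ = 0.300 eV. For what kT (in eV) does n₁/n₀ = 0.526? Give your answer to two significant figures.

n₁/n₀ = exp[−(E₁−E₀)/kT] = 0.526.
⇒ (E₁−E₀)/kT = ln(1/0.526) = ln(1.901) = 0.6424.
kT = 0.300 eV / 0.6424 = 0.47 eV.

0.47 eV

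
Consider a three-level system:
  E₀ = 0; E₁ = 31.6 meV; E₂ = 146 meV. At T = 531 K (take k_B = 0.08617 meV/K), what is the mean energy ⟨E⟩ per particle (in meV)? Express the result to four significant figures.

14.16 meV

k_BT = 0.08617 × 531 K = 45.7563 meV.
Eᵢ/kT = 0, 0.690615, 3.19082.
Z = Σ e^(−Eᵢ/kT) = e^(−0) + e^(−0.690615) + e^(−3.19082) = 1.00000 + 0.501268 + 0.0411381 = 1.54241.
⟨E⟩ = Σ Eᵢ e^(−Eᵢ/kT) / Z = (0·1.00000 + 31.6·0.501268 + 146·0.0411381) / 1.54241 = 14.16 meV.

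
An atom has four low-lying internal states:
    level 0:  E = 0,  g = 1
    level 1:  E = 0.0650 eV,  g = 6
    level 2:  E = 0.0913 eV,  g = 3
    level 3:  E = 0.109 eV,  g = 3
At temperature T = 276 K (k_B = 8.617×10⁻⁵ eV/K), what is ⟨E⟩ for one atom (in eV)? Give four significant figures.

0.02329 eV

k_BT = 8.617×10⁻⁵ × 276 K = 0.0237829 eV.
Eᵢ/kT = 0, 2.73306, 3.83889, 4.58312.
Z = Σ gᵢe^(−Eᵢ/kT) = 1·e^(−0) + 6·e^(−2.73306) + 3·e^(−3.83889) + 3·e^(−4.58312) = 1.00000 + 0.390120 + 0.0645524 + 0.0306689 = 1.48534.
⟨E⟩ = Σ Eᵢ gᵢe^(−Eᵢ/kT) / Z = (0·1.00000 + 0.0650·0.390120 + 0.0913·0.0645524 + 0.109·0.0306689) / 1.48534 = 0.02329 eV.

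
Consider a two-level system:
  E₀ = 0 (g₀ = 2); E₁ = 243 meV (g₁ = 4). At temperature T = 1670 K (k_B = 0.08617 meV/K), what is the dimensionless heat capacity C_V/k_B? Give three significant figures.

k_BT = 0.08617 × 1670 K = 143.90 meV.
Eᵢ/kT = 0, 1.6887.
Z = Σ gᵢe^(−Eᵢ/kT) = 2·e^(−0) + 4·e^(−1.6887) = 2.0000 + 0.73904 = 2.7390.
⟨E⟩ = 65.567 meV, ⟨E²⟩ = 15933 meV².
C_V/k_B = (⟨E²⟩ − ⟨E⟩²)/(kT)² = (15933 − 4299.0)/20707 = 0.562.

0.562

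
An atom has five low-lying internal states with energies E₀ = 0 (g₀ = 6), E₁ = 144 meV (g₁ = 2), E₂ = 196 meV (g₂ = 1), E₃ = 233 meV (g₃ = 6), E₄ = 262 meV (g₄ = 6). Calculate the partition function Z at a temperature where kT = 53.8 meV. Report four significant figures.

Eᵢ/kT = 0, 2.67658, 3.64312, 4.33086, 4.86989.
Z = Σ gᵢe^(−Eᵢ/kT) = 6·e^(−0) + 2·e^(−2.67658) + 1·e^(−3.64312) + 6·e^(−4.33086) + 6·e^(−4.86989) = 6.00000 + 0.137596 + 0.0261706 + 0.0789374 + 0.0460453 = 6.28875.

Z = 6.289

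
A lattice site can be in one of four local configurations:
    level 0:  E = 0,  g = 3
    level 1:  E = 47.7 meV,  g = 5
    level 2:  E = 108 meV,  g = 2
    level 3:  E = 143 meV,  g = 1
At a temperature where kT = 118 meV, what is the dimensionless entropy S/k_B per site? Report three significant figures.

Eᵢ/kT = 0, 0.40424, 0.91525, 1.2119.
Z = Σ gᵢe^(−Eᵢ/kT) = 3·e^(−0) + 5·e^(−0.40424) + 2·e^(−0.91525) + 1·e^(−1.2119) = 3.0000 + 3.3374 + 0.80083 + 0.29763 = 7.4359.
⟨E⟩ = Σ EᵢPᵢ = 38.764 meV.
S/k_B = ln Z + ⟨E⟩/kT = ln(7.4359) + 38.764/118 = 2.0063 + 0.32851 = 2.33.

2.33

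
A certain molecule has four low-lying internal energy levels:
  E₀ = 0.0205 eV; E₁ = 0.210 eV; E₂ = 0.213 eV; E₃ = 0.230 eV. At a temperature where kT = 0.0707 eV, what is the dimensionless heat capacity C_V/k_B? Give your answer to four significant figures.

Eᵢ/kT = 0.289958, 2.97030, 3.01273, 3.25318.
Z = Σ e^(−Eᵢ/kT) = e^(−0.289958) + e^(−2.97030) + e^(−3.01273) + e^(−3.25318) = 0.748295 + 0.0512879 + 0.0491573 + 0.0386511 = 0.887391.
⟨E⟩ = 0.0512410 eV, ⟨E²⟩ = 0.00772053 eV².
C_V/k_B = (⟨E²⟩ − ⟨E⟩²)/(kT)² = (0.00772053 − 0.00262564)/0.00499849 = 1.019.

1.019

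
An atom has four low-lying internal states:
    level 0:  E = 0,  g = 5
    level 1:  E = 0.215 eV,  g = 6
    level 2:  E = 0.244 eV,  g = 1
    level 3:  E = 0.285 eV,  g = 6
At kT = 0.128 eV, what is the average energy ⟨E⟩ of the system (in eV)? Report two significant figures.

0.067 eV

Eᵢ/kT = 0, 1.680, 1.906, 2.227.
Z = Σ gᵢe^(−Eᵢ/kT) = 5·e^(−0) + 6·e^(−1.680) + 1·e^(−1.906) + 6·e^(−2.227) = 5.000 + 1.118 + 0.1487 + 0.6471 = 6.914.
⟨E⟩ = Σ Eᵢ gᵢe^(−Eᵢ/kT) / Z = (0·5.000 + 0.215·1.118 + 0.244·0.1487 + 0.285·0.6471) / 6.914 = 0.067 eV.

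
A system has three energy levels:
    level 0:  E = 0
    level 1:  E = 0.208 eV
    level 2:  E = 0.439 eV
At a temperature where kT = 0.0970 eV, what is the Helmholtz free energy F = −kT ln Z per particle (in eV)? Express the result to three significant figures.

Eᵢ/kT = 0, 2.1443, 4.5258.
Z = Σ e^(−Eᵢ/kT) = e^(−0) + e^(−2.1443) + e^(−4.5258) = 1.0000 + 0.11715 + 0.010826 = 1.1280.
F = −kT ln Z = −0.0970 × ln(1.1280) = −0.0970 × 0.12045 = -0.0117 eV.

-0.0117 eV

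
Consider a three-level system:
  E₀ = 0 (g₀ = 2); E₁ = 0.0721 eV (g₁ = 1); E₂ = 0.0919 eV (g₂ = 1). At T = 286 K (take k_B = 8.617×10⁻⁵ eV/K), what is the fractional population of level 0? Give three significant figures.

k_BT = 8.617×10⁻⁵ × 286 K = 0.024645 eV.
Eᵢ/kT = 0, 2.9255, 3.7290.
Z = Σ gᵢe^(−Eᵢ/kT) = 2·e^(−0) + 1·e^(−2.9255) + 1·e^(−3.7290) = 2.0000 + 0.053638 + 0.024017 = 2.0777.
P₀ = g₀ e^(−E₀/kT) / Z = 2.0000/2.0777 = 0.963.

0.963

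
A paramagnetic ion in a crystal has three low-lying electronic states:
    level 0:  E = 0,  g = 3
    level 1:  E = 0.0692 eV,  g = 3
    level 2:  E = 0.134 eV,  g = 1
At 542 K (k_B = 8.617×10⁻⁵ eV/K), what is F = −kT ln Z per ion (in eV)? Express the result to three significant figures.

-0.0616 eV

k_BT = 8.617×10⁻⁵ × 542 K = 0.046704 eV.
Eᵢ/kT = 0, 1.4817, 2.8691.
Z = Σ gᵢe^(−Eᵢ/kT) = 3·e^(−0) + 3·e^(−1.4817) + 1·e^(−2.8691) = 3.0000 + 0.68175 + 0.056750 = 3.7385.
F = −kT ln Z = −0.046704 × ln(3.7385) = −0.046704 × 1.3187 = -0.0616 eV.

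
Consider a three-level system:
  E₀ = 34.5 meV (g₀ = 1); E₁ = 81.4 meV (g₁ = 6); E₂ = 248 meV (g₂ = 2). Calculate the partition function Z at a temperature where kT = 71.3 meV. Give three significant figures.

Z = 2.59

Eᵢ/kT = 0.48387, 1.1417, 3.4783.
Z = Σ gᵢe^(−Eᵢ/kT) = 1·e^(−0.48387) + 6·e^(−1.1417) + 2·e^(−3.4783) = 0.61639 + 1.9157 + 0.061720 = 2.5938.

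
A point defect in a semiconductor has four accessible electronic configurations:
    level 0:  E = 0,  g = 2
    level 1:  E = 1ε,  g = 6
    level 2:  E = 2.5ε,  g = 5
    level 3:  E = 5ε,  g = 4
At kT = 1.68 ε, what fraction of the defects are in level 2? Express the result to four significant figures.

0.1700

Eᵢ/kT = 0, 0.595238, 1.48810, 2.97619.
Z = Σ gᵢe^(−Eᵢ/kT) = 2·e^(−0) + 6·e^(−0.595238) + 5·e^(−1.48810) + 4·e^(−2.97619) = 2.00000 + 3.30859 + 1.12901 + 0.203947 = 6.64155.
P₂ = g₂ e^(−E₂/kT) / Z = 1.12901/6.64155 = 0.1700.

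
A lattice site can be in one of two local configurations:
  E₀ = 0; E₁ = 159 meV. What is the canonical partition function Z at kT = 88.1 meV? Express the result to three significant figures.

Eᵢ/kT = 0, 1.8048.
Z = Σ e^(−Eᵢ/kT) = e^(−0) + e^(−1.8048) = 1.0000 + 0.16451 = 1.1645.

Z = 1.16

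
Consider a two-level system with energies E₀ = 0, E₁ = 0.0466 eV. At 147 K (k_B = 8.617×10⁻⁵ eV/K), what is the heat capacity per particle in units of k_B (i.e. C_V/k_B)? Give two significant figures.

k_BT = 8.617×10⁻⁵ × 147 K = 0.01267 eV.
Eᵢ/kT = 0, 3.678.
Z = Σ e^(−Eᵢ/kT) = e^(−0) + e^(−3.678) = 1.000 + 0.02527 = 1.025.
⟨E⟩ = 0.001149 eV, ⟨E²⟩ = 0.00005354 eV².
C_V/k_B = (⟨E²⟩ − ⟨E⟩²)/(kT)² = (0.00005354 − 0.000001320)/0.0001605 = 0.33.

0.33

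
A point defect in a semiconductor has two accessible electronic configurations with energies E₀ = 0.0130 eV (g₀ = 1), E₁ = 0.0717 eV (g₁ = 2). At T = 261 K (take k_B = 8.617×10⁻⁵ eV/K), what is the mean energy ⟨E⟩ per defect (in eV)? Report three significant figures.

0.0205 eV

k_BT = 8.617×10⁻⁵ × 261 K = 0.022490 eV.
Eᵢ/kT = 0.57803, 3.1881.
Z = Σ gᵢe^(−Eᵢ/kT) = 1·e^(−0.57803) + 2·e^(−3.1881) = 0.56100 + 0.082500 = 0.64350.
⟨E⟩ = Σ Eᵢ gᵢe^(−Eᵢ/kT) / Z = (0.0130·0.56100 + 0.0717·0.082500) / 0.64350 = 0.0205 eV.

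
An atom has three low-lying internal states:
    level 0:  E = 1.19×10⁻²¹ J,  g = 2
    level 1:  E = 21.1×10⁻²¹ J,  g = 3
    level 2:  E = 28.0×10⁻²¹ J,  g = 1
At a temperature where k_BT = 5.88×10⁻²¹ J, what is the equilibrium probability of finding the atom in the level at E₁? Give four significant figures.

0.04807

Eᵢ/kT = 0.202381, 3.58844, 4.76190.
Z = Σ gᵢe^(−Eᵢ/kT) = 2·e^(−0.202381) + 3·e^(−3.58844) + 1·e^(−4.76190) = 1.63357 + 0.0829243 + 0.00854935 = 1.72504.
P₁ = g₁ e^(−E₁/kT) / Z = 0.0829243/1.72504 = 0.04807.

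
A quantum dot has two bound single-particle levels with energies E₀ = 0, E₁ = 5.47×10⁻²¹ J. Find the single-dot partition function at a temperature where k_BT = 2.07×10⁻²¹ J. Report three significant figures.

Z = 1.07

Eᵢ/kT = 0, 2.6425.
Z = Σ e^(−Eᵢ/kT) = e^(−0) + e^(−2.6425) = 1.0000 + 0.071183 = 1.0712.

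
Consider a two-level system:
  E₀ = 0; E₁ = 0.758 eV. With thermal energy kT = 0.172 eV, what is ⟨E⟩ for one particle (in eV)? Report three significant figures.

Eᵢ/kT = 0, 4.4070.
Z = Σ e^(−Eᵢ/kT) = e^(−0) + e^(−4.4070) = 1.0000 + 0.012192 = 1.0122.
⟨E⟩ = Σ Eᵢ e^(−Eᵢ/kT) / Z = (0·1.0000 + 0.758·0.012192) / 1.0122 = 0.00913 eV.

0.00913 eV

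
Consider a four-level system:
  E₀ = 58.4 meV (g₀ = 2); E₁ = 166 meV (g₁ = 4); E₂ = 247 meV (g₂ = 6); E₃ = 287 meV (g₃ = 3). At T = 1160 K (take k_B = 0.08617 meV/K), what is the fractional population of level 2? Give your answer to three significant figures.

0.199

k_BT = 0.08617 × 1160 K = 99.957 meV.
Eᵢ/kT = 0.58425, 1.6607, 2.4711, 2.8712.
Z = Σ gᵢe^(−Eᵢ/kT) = 2·e^(−0.58425) + 4·e^(−1.6607) + 6·e^(−2.4711) + 3·e^(−2.8712) = 1.1150 + 0.76002 + 0.50695 + 0.16989 = 2.5519.
P₂ = g₂ e^(−E₂/kT) / Z = 0.50695/2.5519 = 0.199.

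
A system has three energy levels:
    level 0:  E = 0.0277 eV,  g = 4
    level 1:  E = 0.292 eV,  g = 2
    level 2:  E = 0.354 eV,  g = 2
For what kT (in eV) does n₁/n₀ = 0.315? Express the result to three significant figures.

0.572 eV

n₁/n₀ = (g₁/g₀) exp[−(E₁−E₀)/kT] = 0.315.
⇒ (E₁−E₀)/kT = ln((2/4)/0.315) = ln(1.5873) = 0.46203.
kT = 0.2643 eV / 0.46203 = 0.572 eV.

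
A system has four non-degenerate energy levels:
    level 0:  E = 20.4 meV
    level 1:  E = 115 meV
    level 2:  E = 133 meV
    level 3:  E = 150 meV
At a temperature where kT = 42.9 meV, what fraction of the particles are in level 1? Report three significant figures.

Eᵢ/kT = 0.47552, 2.6807, 3.1002, 3.4965.
Z = Σ e^(−Eᵢ/kT) = e^(−0.47552) + e^(−2.6807) + e^(−3.1002) + e^(−3.4965) = 0.62156 + 0.068515 + 0.045040 + 0.030303 = 0.76542.
P₁ = e^(−E₁/kT) / Z = 0.068515/0.76542 = 0.0895.

0.0895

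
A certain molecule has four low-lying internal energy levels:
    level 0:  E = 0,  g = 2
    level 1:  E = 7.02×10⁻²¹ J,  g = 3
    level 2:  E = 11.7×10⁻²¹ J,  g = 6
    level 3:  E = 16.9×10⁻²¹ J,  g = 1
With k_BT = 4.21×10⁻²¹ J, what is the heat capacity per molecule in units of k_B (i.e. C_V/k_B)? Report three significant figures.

Eᵢ/kT = 0, 1.6675, 2.7791, 4.0143.
Z = Σ gᵢe^(−Eᵢ/kT) = 2·e^(−0) + 3·e^(−1.6675) + 6·e^(−2.7791) + 1·e^(−4.0143) = 2.0000 + 0.56615 + 0.37257 + 0.018056 = 2.9568.
⟨E⟩ = 2.9216, ⟨E²⟩ = 28.429.
C_V/k_B = (⟨E²⟩ − ⟨E⟩²)/(kT)² = (28.429 − 8.5357)/17.724 = 1.12.

1.12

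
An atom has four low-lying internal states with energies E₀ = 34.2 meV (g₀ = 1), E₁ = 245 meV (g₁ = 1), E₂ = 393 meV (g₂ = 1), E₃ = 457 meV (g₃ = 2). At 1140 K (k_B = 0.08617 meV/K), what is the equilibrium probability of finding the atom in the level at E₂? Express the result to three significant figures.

0.0222

k_BT = 0.08617 × 1140 K = 98.234 meV.
Eᵢ/kT = 0.34815, 2.4940, 4.0007, 4.6522.
Z = Σ gᵢe^(−Eᵢ/kT) = 1·e^(−0.34815) + 1·e^(−2.4940) + 1·e^(−4.0007) + 2·e^(−4.6522) = 0.70599 + 0.082579 + 0.018303 + 0.019081 = 0.82595.
P₂ = g₂ e^(−E₂/kT) / Z = 0.018303/0.82595 = 0.0222.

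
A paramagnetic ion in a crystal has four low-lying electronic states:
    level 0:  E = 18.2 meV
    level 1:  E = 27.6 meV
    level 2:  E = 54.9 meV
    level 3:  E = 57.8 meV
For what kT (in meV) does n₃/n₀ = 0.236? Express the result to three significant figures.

n₃/n₀ = exp[−(E₃−E₀)/kT] = 0.236.
⇒ (E₃−E₀)/kT = ln(1/0.236) = ln(4.2373) = 1.4439.
kT = 39.6 meV / 1.4439 = 27.4 meV.

27.4 meV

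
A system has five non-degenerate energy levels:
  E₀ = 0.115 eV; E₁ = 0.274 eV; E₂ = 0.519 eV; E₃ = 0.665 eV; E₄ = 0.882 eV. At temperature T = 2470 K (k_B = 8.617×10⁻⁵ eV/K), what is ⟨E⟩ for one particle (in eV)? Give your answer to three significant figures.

k_BT = 8.617×10⁻⁵ × 2470 K = 0.21284 eV.
Eᵢ/kT = 0.54031, 1.2874, 2.4385, 3.1244, 4.1440.
Z = Σ e^(−Eᵢ/kT) = e^(−0.54031) + e^(−1.2874) + e^(−2.4385) + e^(−3.1244) + e^(−4.1440) = 0.58257 + 0.27599 + 0.087292 + 0.043963 + 0.015859 = 1.0057.
⟨E⟩ = Σ Eᵢ e^(−Eᵢ/kT) / Z = (0.115·0.58257 + 0.274·0.27599 + 0.519·0.087292 + 0.665·0.043963 + 0.882·0.015859) / 1.0057 = 0.230 eV.

0.230 eV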